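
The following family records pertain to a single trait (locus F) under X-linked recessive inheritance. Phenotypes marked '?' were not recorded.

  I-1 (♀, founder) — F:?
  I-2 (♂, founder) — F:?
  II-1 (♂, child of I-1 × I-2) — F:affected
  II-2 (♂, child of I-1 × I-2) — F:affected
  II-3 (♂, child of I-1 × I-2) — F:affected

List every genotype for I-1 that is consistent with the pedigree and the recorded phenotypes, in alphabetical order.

F/I-1 ? ·: X^FX^f|X^fX^f
F/I-2 ? ·: X^FY|X^fY
F/II-1 aff I-1×I-2: X^fY
F/II-2 aff I-1×I-2: X^fY
F/II-3 aff I-1×I-2: X^fY
⇒ F over [I-1,I-2,II-1,II-2,II-3]: 4 consistent

I-1 ∈ {X^FX^f, X^fX^f}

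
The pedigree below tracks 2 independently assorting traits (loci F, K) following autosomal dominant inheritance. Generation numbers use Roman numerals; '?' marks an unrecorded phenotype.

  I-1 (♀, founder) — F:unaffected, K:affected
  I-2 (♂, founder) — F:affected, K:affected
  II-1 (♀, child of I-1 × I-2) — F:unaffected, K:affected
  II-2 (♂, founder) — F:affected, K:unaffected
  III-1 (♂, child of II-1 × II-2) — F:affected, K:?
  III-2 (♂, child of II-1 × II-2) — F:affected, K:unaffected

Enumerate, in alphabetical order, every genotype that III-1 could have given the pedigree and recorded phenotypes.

III-1 ∈ {Ff Kk, Ff kk}

F/I-1 un ·: ff
F/I-2 aff ·: Ff
F/II-1 un I-1×I-2: ff
F/II-2 aff ·: Ff|FF
F/III-1 aff II-1×II-2: Ff
F/III-2 aff II-1×II-2: Ff
⇒ F over [I-1,I-2,II-1,II-2,III-1,III-2]: 2 consistent
K/I-1 aff ·: Kk|KK
K/I-2 aff ·: Kk|KK
K/II-1 aff I-1×I-2: Kk
K/II-2 un ·: kk
K/III-1 ? II-1×II-2: kk|Kk
K/III-2 un II-1×II-2: kk
⇒ K over [I-1,I-2,II-1,II-2,III-1,III-2]: 6 consistent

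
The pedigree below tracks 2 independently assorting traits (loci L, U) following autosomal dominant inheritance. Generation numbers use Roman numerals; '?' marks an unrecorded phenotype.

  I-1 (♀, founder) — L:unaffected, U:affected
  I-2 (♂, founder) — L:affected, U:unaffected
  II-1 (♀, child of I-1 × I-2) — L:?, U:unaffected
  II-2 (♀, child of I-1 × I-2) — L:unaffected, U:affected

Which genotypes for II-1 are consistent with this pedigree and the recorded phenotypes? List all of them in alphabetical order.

L/I-1 un ·: ll
L/I-2 aff ·: Ll
L/II-1 ? I-1×I-2: ll|Ll
L/II-2 un I-1×I-2: ll
⇒ L over [I-1,I-2,II-1,II-2]: 2 consistent
U/I-1 aff ·: Uu
U/I-2 un ·: uu
U/II-1 un I-1×I-2: uu
U/II-2 aff I-1×I-2: Uu
⇒ U over [I-1,I-2,II-1,II-2]: 1 consistent

II-1 ∈ {Ll uu, ll uu}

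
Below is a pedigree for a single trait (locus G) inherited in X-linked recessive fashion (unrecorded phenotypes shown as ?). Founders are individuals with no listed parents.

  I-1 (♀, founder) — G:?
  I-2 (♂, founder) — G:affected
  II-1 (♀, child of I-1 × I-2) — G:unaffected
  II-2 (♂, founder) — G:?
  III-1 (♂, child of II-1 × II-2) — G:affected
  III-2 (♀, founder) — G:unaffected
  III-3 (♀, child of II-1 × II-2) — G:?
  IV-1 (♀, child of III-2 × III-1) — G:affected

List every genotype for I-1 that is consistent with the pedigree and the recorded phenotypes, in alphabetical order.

G/I-1 ? ·: X^GX^G|X^GX^g
G/I-2 aff ·: X^gY
G/II-1 un I-1×I-2: X^GX^g
G/II-2 ? ·: X^GY|X^gY
G/III-1 aff II-1×II-2: X^gY
G/III-2 un ·: X^GX^g
G/III-3 ? II-1×II-2: X^GX^G|X^GX^g|X^gX^g
G/IV-1 aff III-2×III-1: X^gX^g
⇒ G over [I-1,I-2,II-1,II-2,III-1,III-2,III-3,IV-1]: 8 consistent

I-1 ∈ {X^GX^G, X^GX^g}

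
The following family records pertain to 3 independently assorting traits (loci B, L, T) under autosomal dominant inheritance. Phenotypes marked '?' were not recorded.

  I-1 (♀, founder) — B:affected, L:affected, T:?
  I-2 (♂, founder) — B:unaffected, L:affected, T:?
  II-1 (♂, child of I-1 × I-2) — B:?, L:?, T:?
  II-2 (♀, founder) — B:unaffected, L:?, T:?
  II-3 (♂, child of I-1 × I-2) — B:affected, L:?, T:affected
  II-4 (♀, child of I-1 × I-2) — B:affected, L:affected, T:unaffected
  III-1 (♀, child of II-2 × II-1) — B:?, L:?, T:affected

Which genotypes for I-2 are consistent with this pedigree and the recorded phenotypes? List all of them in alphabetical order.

B/I-1 aff ·: Bb|BB
B/I-2 un ·: bb
B/II-1 ? I-1×I-2: bb|Bb
B/II-2 un ·: bb
B/II-3 aff I-1×I-2: Bb
B/II-4 aff I-1×I-2: Bb
B/III-1 ? II-2×II-1: bb|Bb
⇒ B over [I-1,I-2,II-1,II-2,II-3,II-4,III-1]: 5 consistent
L/I-1 aff ·: Ll|LL
L/I-2 aff ·: Ll|LL
L/II-1 ? I-1×I-2: ll|Ll|LL
L/II-2 ? ·: ll|Ll|LL
L/II-3 ? I-1×I-2: ll|Ll|LL
L/II-4 aff I-1×I-2: Ll|LL
L/III-1 ? II-2×II-1: ll|Ll|LL
⇒ L over [I-1,I-2,II-1,II-2,II-3,II-4,III-1]: 182 consistent
T/I-1 ? ·: tt|Tt
T/I-2 ? ·: tt|Tt
T/II-1 ? I-1×I-2: tt|Tt|TT
T/II-2 ? ·: tt|Tt|TT
T/II-3 aff I-1×I-2: Tt|TT
T/II-4 un I-1×I-2: tt
T/III-1 aff II-2×II-1: Tt|TT
⇒ T over [I-1,I-2,II-1,II-2,II-3,II-4,III-1]: 36 consistent

I-2 ∈ {bb LL Tt, bb LL tt, bb Ll Tt, bb Ll tt}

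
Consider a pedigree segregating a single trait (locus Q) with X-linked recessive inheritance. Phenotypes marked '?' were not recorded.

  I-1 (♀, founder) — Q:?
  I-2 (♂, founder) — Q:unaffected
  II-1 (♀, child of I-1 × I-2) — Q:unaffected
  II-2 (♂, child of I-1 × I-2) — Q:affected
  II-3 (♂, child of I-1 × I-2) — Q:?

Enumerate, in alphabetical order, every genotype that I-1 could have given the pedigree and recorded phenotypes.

Q/I-1 ? ·: X^QX^q|X^qX^q
Q/I-2 un ·: X^QY
Q/II-1 un I-1×I-2: X^QX^Q|X^QX^q
Q/II-2 aff I-1×I-2: X^qY
Q/II-3 ? I-1×I-2: X^QY|X^qY
⇒ Q over [I-1,I-2,II-1,II-2,II-3]: 5 consistent

I-1 ∈ {X^QX^q, X^qX^q}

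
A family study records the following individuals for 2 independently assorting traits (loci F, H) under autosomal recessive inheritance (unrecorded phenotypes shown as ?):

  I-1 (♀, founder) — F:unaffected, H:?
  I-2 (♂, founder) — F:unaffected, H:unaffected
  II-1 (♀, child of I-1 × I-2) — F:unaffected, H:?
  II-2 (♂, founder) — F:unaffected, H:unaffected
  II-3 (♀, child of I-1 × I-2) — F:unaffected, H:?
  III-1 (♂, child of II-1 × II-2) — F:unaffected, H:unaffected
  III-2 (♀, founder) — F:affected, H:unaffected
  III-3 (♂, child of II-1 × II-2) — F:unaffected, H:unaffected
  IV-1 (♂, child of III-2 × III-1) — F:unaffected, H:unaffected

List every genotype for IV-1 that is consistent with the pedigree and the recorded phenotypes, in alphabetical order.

F/I-1 un ·: FF|Ff
F/I-2 un ·: FF|Ff
F/II-1 un I-1×I-2: FF|Ff
F/II-2 un ·: FF|Ff
F/II-3 un I-1×I-2: FF|Ff
F/III-1 un II-1×II-2: FF|Ff
F/III-2 aff ·: ff
F/III-3 un II-1×II-2: FF|Ff
F/IV-1 un III-2×III-1: Ff
⇒ F over [I-1,I-2,II-1,II-2,II-3,III-1,III-2,III-3,IV-1]: 83 consistent
H/I-1 ? ·: HH|Hh|hh
H/I-2 un ·: HH|Hh
H/II-1 ? I-1×I-2: HH|Hh|hh
H/II-2 un ·: HH|Hh
H/II-3 ? I-1×I-2: HH|Hh|hh
H/III-1 un II-1×II-2: HH|Hh
H/III-2 un ·: HH|Hh
H/III-3 un II-1×II-2: HH|Hh
H/IV-1 un III-2×III-1: HH|Hh
⇒ H over [I-1,I-2,II-1,II-2,II-3,III-1,III-2,III-3,IV-1]: 456 consistent

IV-1 ∈ {Ff HH, Ff Hh}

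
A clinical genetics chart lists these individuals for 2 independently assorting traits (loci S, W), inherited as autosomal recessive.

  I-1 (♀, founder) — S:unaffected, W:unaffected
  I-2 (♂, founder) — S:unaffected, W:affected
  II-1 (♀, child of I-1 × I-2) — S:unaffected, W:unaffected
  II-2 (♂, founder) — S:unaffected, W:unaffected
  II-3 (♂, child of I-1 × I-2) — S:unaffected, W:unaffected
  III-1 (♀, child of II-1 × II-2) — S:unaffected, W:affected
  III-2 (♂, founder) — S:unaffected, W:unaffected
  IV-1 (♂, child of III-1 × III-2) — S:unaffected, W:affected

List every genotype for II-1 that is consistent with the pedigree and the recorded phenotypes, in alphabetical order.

S/I-1 un ·: SS|Ss
S/I-2 un ·: SS|Ss
S/II-1 un I-1×I-2: SS|Ss
S/II-2 un ·: SS|Ss
S/II-3 un I-1×I-2: SS|Ss
S/III-1 un II-1×II-2: SS|Ss
S/III-2 un ·: SS|Ss
S/IV-1 un III-1×III-2: SS|Ss
⇒ S over [I-1,I-2,II-1,II-2,II-3,III-1,III-2,IV-1]: 154 consistent
W/I-1 un ·: WW|Ww
W/I-2 aff ·: ww
W/II-1 un I-1×I-2: Ww
W/II-2 un ·: Ww
W/II-3 un I-1×I-2: Ww
W/III-1 aff II-1×II-2: ww
W/III-2 un ·: Ww
W/IV-1 aff III-1×III-2: ww
⇒ W over [I-1,I-2,II-1,II-2,II-3,III-1,III-2,IV-1]: 2 consistent

II-1 ∈ {SS Ww, Ss Ww}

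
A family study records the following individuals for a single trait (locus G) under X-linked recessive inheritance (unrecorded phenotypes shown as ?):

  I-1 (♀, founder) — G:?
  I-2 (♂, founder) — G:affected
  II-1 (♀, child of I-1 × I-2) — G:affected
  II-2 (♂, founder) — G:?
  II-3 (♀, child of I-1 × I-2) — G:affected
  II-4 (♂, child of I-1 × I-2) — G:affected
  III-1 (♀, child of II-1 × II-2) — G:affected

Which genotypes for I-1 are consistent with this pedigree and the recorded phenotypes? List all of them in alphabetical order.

G/I-1 ? ·: X^GX^g|X^gX^g
G/I-2 aff ·: X^gY
G/II-1 aff I-1×I-2: X^gX^g
G/II-2 ? ·: X^gY
G/II-3 aff I-1×I-2: X^gX^g
G/II-4 aff I-1×I-2: X^gY
G/III-1 aff II-1×II-2: X^gX^g
⇒ G over [I-1,I-2,II-1,II-2,II-3,II-4,III-1]: 2 consistent

I-1 ∈ {X^GX^g, X^gX^g}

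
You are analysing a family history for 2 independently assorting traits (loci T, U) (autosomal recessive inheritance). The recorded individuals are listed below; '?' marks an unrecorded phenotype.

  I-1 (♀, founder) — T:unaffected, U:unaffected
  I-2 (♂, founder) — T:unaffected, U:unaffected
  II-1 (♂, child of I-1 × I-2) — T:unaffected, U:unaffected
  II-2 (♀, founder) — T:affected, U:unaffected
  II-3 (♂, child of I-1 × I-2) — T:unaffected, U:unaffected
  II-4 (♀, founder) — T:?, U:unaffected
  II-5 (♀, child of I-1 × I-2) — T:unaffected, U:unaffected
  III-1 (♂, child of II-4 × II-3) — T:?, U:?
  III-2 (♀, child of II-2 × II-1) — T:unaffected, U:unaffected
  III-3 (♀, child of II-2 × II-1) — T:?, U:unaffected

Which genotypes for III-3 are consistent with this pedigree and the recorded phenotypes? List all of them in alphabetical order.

T/I-1 un ·: TT|Tt
T/I-2 un ·: TT|Tt
T/II-1 un I-1×I-2: TT|Tt
T/II-2 aff ·: tt
T/II-3 un I-1×I-2: TT|Tt
T/II-4 ? ·: TT|Tt|tt
T/II-5 un I-1×I-2: TT|Tt
T/III-1 ? II-4×II-3: TT|Tt|tt
T/III-2 un II-2×II-1: Tt
T/III-3 ? II-2×II-1: Tt|tt
⇒ T over [I-1,I-2,II-1,II-2,II-3,II-4,II-5,III-1,III-2,III-3]: 202 consistent
U/I-1 un ·: UU|Uu
U/I-2 un ·: UU|Uu
U/II-1 un I-1×I-2: UU|Uu
U/II-2 un ·: UU|Uu
U/II-3 un I-1×I-2: UU|Uu
U/II-4 un ·: UU|Uu
U/II-5 un I-1×I-2: UU|Uu
U/III-1 ? II-4×II-3: UU|Uu|uu
U/III-2 un II-2×II-1: UU|Uu
U/III-3 un II-2×II-1: UU|Uu
⇒ U over [I-1,I-2,II-1,II-2,II-3,II-4,II-5,III-1,III-2,III-3]: 639 consistent

III-3 ∈ {Tt UU, Tt Uu, tt UU, tt Uu}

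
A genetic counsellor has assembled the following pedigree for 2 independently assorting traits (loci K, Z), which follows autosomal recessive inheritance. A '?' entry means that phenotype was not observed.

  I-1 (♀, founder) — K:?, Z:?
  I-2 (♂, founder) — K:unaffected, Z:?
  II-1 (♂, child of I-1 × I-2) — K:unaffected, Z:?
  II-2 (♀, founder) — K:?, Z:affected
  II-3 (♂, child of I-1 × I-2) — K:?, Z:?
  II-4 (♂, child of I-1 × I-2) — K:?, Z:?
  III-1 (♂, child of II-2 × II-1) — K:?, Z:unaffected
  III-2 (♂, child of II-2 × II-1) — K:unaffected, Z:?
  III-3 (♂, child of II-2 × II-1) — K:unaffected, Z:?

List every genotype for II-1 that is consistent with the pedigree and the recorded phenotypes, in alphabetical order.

II-1 ∈ {KK ZZ, KK Zz, Kk ZZ, Kk Zz}

K/I-1 ? ·: KK|Kk|kk
K/I-2 un ·: KK|Kk
K/II-1 un I-1×I-2: KK|Kk
K/II-2 ? ·: KK|Kk|kk
K/II-3 ? I-1×I-2: KK|Kk|kk
K/II-4 ? I-1×I-2: KK|Kk|kk
K/III-1 ? II-2×II-1: KK|Kk|kk
K/III-2 un II-2×II-1: KK|Kk
K/III-3 un II-2×II-1: KK|Kk
⇒ K over [I-1,I-2,II-1,II-2,II-3,II-4,III-1,III-2,III-3]: 664 consistent
Z/I-1 ? ·: ZZ|Zz|zz
Z/I-2 ? ·: ZZ|Zz|zz
Z/II-1 ? I-1×I-2: ZZ|Zz
Z/II-2 aff ·: zz
Z/II-3 ? I-1×I-2: ZZ|Zz|zz
Z/II-4 ? I-1×I-2: ZZ|Zz|zz
Z/III-1 un II-2×II-1: Zz
Z/III-2 ? II-2×II-1: Zz|zz
Z/III-3 ? II-2×II-1: Zz|zz
⇒ Z over [I-1,I-2,II-1,II-2,II-3,II-4,III-1,III-2,III-3]: 126 consistent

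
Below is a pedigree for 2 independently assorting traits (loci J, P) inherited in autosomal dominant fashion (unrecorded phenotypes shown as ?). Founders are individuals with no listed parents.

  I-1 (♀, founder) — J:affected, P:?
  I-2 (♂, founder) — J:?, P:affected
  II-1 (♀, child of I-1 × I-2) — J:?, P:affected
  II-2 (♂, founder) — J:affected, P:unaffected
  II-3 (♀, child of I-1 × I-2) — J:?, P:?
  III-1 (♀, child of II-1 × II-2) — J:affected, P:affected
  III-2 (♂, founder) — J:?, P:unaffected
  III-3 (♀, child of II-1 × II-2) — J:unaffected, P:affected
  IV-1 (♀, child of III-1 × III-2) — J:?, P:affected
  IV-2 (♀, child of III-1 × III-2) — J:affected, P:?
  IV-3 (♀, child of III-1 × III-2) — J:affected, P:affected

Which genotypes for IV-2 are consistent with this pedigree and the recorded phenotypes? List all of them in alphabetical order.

IV-2 ∈ {JJ Pp, JJ pp, Jj Pp, Jj pp}

J/I-1 aff ·: Jj|JJ
J/I-2 ? ·: jj|Jj|JJ
J/II-1 ? I-1×I-2: jj|Jj
J/II-2 aff ·: Jj
J/II-3 ? I-1×I-2: jj|Jj|JJ
J/III-1 aff II-1×II-2: Jj|JJ
J/III-2 ? ·: jj|Jj|JJ
J/III-3 un II-1×II-2: jj
J/IV-1 ? III-1×III-2: jj|Jj|JJ
J/IV-2 aff III-1×III-2: Jj|JJ
J/IV-3 aff III-1×III-2: Jj|JJ
⇒ J over [I-1,I-2,II-1,II-2,II-3,III-1,III-2,III-3,IV-1,IV-2,IV-3]: 430 consistent
P/I-1 ? ·: pp|Pp|PP
P/I-2 aff ·: Pp|PP
P/II-1 aff I-1×I-2: Pp|PP
P/II-2 un ·: pp
P/II-3 ? I-1×I-2: pp|Pp|PP
P/III-1 aff II-1×II-2: Pp
P/III-2 un ·: pp
P/III-3 aff II-1×II-2: Pp
P/IV-1 aff III-1×III-2: Pp
P/IV-2 ? III-1×III-2: pp|Pp
P/IV-3 aff III-1×III-2: Pp
⇒ P over [I-1,I-2,II-1,II-2,II-3,III-1,III-2,III-3,IV-1,IV-2,IV-3]: 36 consistent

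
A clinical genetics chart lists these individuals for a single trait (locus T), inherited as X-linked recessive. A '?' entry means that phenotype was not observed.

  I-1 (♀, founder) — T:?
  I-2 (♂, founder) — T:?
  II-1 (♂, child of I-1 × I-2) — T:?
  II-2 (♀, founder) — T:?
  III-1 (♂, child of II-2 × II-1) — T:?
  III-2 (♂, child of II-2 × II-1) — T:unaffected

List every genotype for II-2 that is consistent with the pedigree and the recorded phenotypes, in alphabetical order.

II-2 ∈ {X^TX^T, X^TX^t}

T/I-1 ? ·: X^TX^T|X^TX^t|X^tX^t
T/I-2 ? ·: X^TY|X^tY
T/II-1 ? I-1×I-2: X^TY|X^tY
T/II-2 ? ·: X^TX^T|X^TX^t
T/III-1 ? II-2×II-1: X^TY|X^tY
T/III-2 un II-2×II-1: X^TY
⇒ T over [I-1,I-2,II-1,II-2,III-1,III-2]: 24 consistent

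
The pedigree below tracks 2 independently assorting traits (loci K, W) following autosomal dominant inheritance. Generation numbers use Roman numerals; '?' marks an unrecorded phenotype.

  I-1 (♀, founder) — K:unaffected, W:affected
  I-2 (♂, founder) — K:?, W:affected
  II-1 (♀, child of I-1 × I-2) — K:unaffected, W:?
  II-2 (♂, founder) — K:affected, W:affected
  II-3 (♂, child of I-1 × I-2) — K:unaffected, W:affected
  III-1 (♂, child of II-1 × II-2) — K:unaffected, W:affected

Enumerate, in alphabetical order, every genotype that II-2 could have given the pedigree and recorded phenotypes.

II-2 ∈ {Kk WW, Kk Ww}

K/I-1 un ·: kk
K/I-2 ? ·: kk|Kk
K/II-1 un I-1×I-2: kk
K/II-2 aff ·: Kk
K/II-3 un I-1×I-2: kk
K/III-1 un II-1×II-2: kk
⇒ K over [I-1,I-2,II-1,II-2,II-3,III-1]: 2 consistent
W/I-1 aff ·: Ww|WW
W/I-2 aff ·: Ww|WW
W/II-1 ? I-1×I-2: ww|Ww|WW
W/II-2 aff ·: Ww|WW
W/II-3 aff I-1×I-2: Ww|WW
W/III-1 aff II-1×II-2: Ww|WW
⇒ W over [I-1,I-2,II-1,II-2,II-3,III-1]: 49 consistent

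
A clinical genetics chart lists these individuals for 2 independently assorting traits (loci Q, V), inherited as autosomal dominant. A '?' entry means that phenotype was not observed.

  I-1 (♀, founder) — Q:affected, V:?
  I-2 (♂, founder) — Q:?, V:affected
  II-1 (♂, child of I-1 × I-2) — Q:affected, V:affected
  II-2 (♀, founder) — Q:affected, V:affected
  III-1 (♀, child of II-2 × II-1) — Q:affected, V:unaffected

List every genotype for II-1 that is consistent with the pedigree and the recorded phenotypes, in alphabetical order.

II-1 ∈ {QQ Vv, Qq Vv}

Q/I-1 aff ·: Qq|QQ
Q/I-2 ? ·: qq|Qq|QQ
Q/II-1 aff I-1×I-2: Qq|QQ
Q/II-2 aff ·: Qq|QQ
Q/III-1 aff II-2×II-1: Qq|QQ
⇒ Q over [I-1,I-2,II-1,II-2,III-1]: 32 consistent
V/I-1 ? ·: vv|Vv|VV
V/I-2 aff ·: Vv|VV
V/II-1 aff I-1×I-2: Vv
V/II-2 aff ·: Vv
V/III-1 un II-2×II-1: vv
⇒ V over [I-1,I-2,II-1,II-2,III-1]: 5 consistent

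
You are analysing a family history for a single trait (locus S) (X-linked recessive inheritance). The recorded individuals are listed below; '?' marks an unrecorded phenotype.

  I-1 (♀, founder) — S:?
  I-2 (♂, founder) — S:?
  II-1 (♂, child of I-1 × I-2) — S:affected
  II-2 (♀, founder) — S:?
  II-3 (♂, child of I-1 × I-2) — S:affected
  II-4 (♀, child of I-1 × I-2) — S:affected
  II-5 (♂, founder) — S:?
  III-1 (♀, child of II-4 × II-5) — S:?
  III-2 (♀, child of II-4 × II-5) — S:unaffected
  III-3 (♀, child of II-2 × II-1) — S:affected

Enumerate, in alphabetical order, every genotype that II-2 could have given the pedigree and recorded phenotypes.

S/I-1 ? ·: X^SX^s|X^sX^s
S/I-2 ? ·: X^sY
S/II-1 aff I-1×I-2: X^sY
S/II-2 ? ·: X^SX^s|X^sX^s
S/II-3 aff I-1×I-2: X^sY
S/II-4 aff I-1×I-2: X^sX^s
S/II-5 ? ·: X^SY
S/III-1 ? II-4×II-5: X^SX^s
S/III-2 un II-4×II-5: X^SX^s
S/III-3 aff II-2×II-1: X^sX^s
⇒ S over [I-1,I-2,II-1,II-2,II-3,II-4,II-5,III-1,III-2,III-3]: 4 consistent

II-2 ∈ {X^SX^s, X^sX^s}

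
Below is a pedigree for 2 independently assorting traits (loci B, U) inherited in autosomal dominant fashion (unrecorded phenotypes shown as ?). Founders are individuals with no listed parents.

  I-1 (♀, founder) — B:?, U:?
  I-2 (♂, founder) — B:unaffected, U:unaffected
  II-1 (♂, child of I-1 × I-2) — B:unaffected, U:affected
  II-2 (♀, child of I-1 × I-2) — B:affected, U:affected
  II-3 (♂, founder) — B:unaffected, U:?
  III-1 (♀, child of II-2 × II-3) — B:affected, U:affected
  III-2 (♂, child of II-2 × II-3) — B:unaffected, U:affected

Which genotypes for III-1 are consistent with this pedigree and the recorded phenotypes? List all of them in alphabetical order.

III-1 ∈ {Bb UU, Bb Uu}

B/I-1 ? ·: Bb
B/I-2 un ·: bb
B/II-1 un I-1×I-2: bb
B/II-2 aff I-1×I-2: Bb
B/II-3 un ·: bb
B/III-1 aff II-2×II-3: Bb
B/III-2 un II-2×II-3: bb
⇒ B over [I-1,I-2,II-1,II-2,II-3,III-1,III-2]: 1 consistent
U/I-1 ? ·: Uu|UU
U/I-2 un ·: uu
U/II-1 aff I-1×I-2: Uu
U/II-2 aff I-1×I-2: Uu
U/II-3 ? ·: uu|Uu|UU
U/III-1 aff II-2×II-3: Uu|UU
U/III-2 aff II-2×II-3: Uu|UU
⇒ U over [I-1,I-2,II-1,II-2,II-3,III-1,III-2]: 18 consistent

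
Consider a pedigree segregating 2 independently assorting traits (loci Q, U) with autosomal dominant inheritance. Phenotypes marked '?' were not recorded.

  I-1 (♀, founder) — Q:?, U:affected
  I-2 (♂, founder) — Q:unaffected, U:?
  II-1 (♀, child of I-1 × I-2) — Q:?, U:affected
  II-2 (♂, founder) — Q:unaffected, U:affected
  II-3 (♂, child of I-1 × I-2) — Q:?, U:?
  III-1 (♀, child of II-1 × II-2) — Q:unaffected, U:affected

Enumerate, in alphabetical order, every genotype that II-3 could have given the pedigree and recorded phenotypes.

Q/I-1 ? ·: qq|Qq|QQ
Q/I-2 un ·: qq
Q/II-1 ? I-1×I-2: qq|Qq
Q/II-2 un ·: qq
Q/II-3 ? I-1×I-2: qq|Qq
Q/III-1 un II-1×II-2: qq
⇒ Q over [I-1,I-2,II-1,II-2,II-3,III-1]: 6 consistent
U/I-1 aff ·: Uu|UU
U/I-2 ? ·: uu|Uu|UU
U/II-1 aff I-1×I-2: Uu|UU
U/II-2 aff ·: Uu|UU
U/II-3 ? I-1×I-2: uu|Uu|UU
U/III-1 aff II-1×II-2: Uu|UU
⇒ U over [I-1,I-2,II-1,II-2,II-3,III-1]: 64 consistent

II-3 ∈ {Qq UU, Qq Uu, Qq uu, qq UU, qq Uu, qq uu}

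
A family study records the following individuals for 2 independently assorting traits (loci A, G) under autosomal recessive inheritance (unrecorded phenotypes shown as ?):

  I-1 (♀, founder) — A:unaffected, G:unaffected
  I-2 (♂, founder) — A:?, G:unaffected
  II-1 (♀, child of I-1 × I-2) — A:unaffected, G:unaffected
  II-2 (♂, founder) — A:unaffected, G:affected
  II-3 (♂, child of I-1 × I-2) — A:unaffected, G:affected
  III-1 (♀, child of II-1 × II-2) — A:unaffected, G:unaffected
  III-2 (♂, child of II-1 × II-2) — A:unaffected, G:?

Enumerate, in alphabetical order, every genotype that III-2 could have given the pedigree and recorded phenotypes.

A/I-1 un ·: AA|Aa
A/I-2 ? ·: AA|Aa|aa
A/II-1 un I-1×I-2: AA|Aa
A/II-2 un ·: AA|Aa
A/II-3 un I-1×I-2: AA|Aa
A/III-1 un II-1×II-2: AA|Aa
A/III-2 un II-1×II-2: AA|Aa
⇒ A over [I-1,I-2,II-1,II-2,II-3,III-1,III-2]: 99 consistent
G/I-1 un ·: Gg
G/I-2 un ·: Gg
G/II-1 un I-1×I-2: GG|Gg
G/II-2 aff ·: gg
G/II-3 aff I-1×I-2: gg
G/III-1 un II-1×II-2: Gg
G/III-2 ? II-1×II-2: Gg|gg
⇒ G over [I-1,I-2,II-1,II-2,II-3,III-1,III-2]: 3 consistent

III-2 ∈ {AA Gg, AA gg, Aa Gg, Aa gg}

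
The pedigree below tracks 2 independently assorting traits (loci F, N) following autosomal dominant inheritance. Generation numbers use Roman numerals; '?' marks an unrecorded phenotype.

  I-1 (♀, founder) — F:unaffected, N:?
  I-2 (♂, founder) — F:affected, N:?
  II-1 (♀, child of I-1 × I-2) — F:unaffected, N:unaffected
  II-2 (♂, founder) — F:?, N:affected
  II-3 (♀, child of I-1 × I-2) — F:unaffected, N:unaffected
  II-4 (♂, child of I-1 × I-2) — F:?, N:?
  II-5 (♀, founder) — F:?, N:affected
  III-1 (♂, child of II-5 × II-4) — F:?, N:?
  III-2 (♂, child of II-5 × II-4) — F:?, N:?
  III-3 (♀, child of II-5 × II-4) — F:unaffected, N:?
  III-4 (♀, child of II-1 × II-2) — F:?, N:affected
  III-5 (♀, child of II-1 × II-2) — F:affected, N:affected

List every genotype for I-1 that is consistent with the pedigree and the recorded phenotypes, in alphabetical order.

I-1 ∈ {ff Nn, ff nn}

F/I-1 un ·: ff
F/I-2 aff ·: Ff
F/II-1 un I-1×I-2: ff
F/II-2 ? ·: Ff|FF
F/II-3 un I-1×I-2: ff
F/II-4 ? I-1×I-2: ff|Ff
F/II-5 ? ·: ff|Ff
F/III-1 ? II-5×II-4: ff|Ff|FF
F/III-2 ? II-5×II-4: ff|Ff|FF
F/III-3 un II-5×II-4: ff
F/III-4 ? II-1×II-2: ff|Ff
F/III-5 aff II-1×II-2: Ff
⇒ F over [I-1,I-2,II-1,II-2,II-3,II-4,II-5,III-1,III-2,III-3,III-4,III-5]: 54 consistent
N/I-1 ? ·: nn|Nn
N/I-2 ? ·: nn|Nn
N/II-1 un I-1×I-2: nn
N/II-2 aff ·: Nn|NN
N/II-3 un I-1×I-2: nn
N/II-4 ? I-1×I-2: nn|Nn|NN
N/II-5 aff ·: Nn|NN
N/III-1 ? II-5×II-4: nn|Nn|NN
N/III-2 ? II-5×II-4: nn|Nn|NN
N/III-3 ? II-5×II-4: nn|Nn|NN
N/III-4 aff II-1×II-2: Nn
N/III-5 aff II-1×II-2: Nn
⇒ N over [I-1,I-2,II-1,II-2,II-3,II-4,II-5,III-1,III-2,III-3,III-4,III-5]: 300 consistent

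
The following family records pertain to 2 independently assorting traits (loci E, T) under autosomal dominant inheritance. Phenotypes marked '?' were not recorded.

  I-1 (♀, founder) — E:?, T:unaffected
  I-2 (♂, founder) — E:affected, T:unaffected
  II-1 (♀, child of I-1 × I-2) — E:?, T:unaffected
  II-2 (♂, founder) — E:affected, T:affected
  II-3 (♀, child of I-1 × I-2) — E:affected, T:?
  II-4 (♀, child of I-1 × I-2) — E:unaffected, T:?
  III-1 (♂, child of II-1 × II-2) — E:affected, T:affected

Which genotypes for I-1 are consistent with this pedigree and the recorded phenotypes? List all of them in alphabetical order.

I-1 ∈ {Ee tt, ee tt}

E/I-1 ? ·: ee|Ee
E/I-2 aff ·: Ee
E/II-1 ? I-1×I-2: ee|Ee|EE
E/II-2 aff ·: Ee|EE
E/II-3 aff I-1×I-2: Ee|EE
E/II-4 un I-1×I-2: ee
E/III-1 aff II-1×II-2: Ee|EE
⇒ E over [I-1,I-2,II-1,II-2,II-3,II-4,III-1]: 24 consistent
T/I-1 un ·: tt
T/I-2 un ·: tt
T/II-1 un I-1×I-2: tt
T/II-2 aff ·: Tt|TT
T/II-3 ? I-1×I-2: tt
T/II-4 ? I-1×I-2: tt
T/III-1 aff II-1×II-2: Tt
⇒ T over [I-1,I-2,II-1,II-2,II-3,II-4,III-1]: 2 consistent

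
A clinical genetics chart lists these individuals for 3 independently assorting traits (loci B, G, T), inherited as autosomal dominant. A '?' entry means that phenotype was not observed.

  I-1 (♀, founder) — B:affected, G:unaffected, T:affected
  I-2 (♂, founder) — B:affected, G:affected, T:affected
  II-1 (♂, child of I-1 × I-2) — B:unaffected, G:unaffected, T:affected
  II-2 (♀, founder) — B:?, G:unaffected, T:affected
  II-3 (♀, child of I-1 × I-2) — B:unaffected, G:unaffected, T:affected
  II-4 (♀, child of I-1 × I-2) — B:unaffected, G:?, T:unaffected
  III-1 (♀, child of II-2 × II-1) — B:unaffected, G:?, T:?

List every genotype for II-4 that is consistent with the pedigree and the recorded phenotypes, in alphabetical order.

B/I-1 aff ·: Bb
B/I-2 aff ·: Bb
B/II-1 un I-1×I-2: bb
B/II-2 ? ·: bb|Bb
B/II-3 un I-1×I-2: bb
B/II-4 un I-1×I-2: bb
B/III-1 un II-2×II-1: bb
⇒ B over [I-1,I-2,II-1,II-2,II-3,II-4,III-1]: 2 consistent
G/I-1 un ·: gg
G/I-2 aff ·: Gg
G/II-1 un I-1×I-2: gg
G/II-2 un ·: gg
G/II-3 un I-1×I-2: gg
G/II-4 ? I-1×I-2: gg|Gg
G/III-1 ? II-2×II-1: gg
⇒ G over [I-1,I-2,II-1,II-2,II-3,II-4,III-1]: 2 consistent
T/I-1 aff ·: Tt
T/I-2 aff ·: Tt
T/II-1 aff I-1×I-2: Tt|TT
T/II-2 aff ·: Tt|TT
T/II-3 aff I-1×I-2: Tt|TT
T/II-4 un I-1×I-2: tt
T/III-1 ? II-2×II-1: tt|Tt|TT
⇒ T over [I-1,I-2,II-1,II-2,II-3,II-4,III-1]: 16 consistent

II-4 ∈ {bb Gg tt, bb gg tt}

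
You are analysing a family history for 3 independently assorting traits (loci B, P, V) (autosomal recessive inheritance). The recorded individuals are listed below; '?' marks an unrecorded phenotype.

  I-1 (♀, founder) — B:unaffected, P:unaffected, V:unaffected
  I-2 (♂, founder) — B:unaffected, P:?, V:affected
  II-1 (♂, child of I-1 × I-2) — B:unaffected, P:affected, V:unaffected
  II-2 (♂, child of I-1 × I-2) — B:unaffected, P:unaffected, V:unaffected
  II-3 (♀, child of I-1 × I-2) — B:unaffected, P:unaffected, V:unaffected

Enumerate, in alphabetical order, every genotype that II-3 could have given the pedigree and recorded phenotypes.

II-3 ∈ {BB PP Vv, BB Pp Vv, Bb PP Vv, Bb Pp Vv}

B/I-1 un ·: BB|Bb
B/I-2 un ·: BB|Bb
B/II-1 un I-1×I-2: BB|Bb
B/II-2 un I-1×I-2: BB|Bb
B/II-3 un I-1×I-2: BB|Bb
⇒ B over [I-1,I-2,II-1,II-2,II-3]: 25 consistent
P/I-1 un ·: Pp
P/I-2 ? ·: Pp|pp
P/II-1 aff I-1×I-2: pp
P/II-2 un I-1×I-2: PP|Pp
P/II-3 un I-1×I-2: PP|Pp
⇒ P over [I-1,I-2,II-1,II-2,II-3]: 5 consistent
V/I-1 un ·: VV|Vv
V/I-2 aff ·: vv
V/II-1 un I-1×I-2: Vv
V/II-2 un I-1×I-2: Vv
V/II-3 un I-1×I-2: Vv
⇒ V over [I-1,I-2,II-1,II-2,II-3]: 2 consistent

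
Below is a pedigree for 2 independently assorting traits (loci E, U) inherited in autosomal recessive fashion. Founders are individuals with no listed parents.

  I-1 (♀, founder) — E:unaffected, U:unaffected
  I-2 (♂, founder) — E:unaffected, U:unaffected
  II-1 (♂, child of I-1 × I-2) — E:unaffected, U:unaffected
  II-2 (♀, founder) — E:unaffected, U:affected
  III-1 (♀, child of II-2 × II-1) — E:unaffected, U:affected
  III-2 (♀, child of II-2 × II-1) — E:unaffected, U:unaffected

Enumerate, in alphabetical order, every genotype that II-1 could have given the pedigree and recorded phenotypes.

E/I-1 un ·: EE|Ee
E/I-2 un ·: EE|Ee
E/II-1 un I-1×I-2: EE|Ee
E/II-2 un ·: EE|Ee
E/III-1 un II-2×II-1: EE|Ee
E/III-2 un II-2×II-1: EE|Ee
⇒ E over [I-1,I-2,II-1,II-2,III-1,III-2]: 44 consistent
U/I-1 un ·: UU|Uu
U/I-2 un ·: UU|Uu
U/II-1 un I-1×I-2: Uu
U/II-2 aff ·: uu
U/III-1 aff II-2×II-1: uu
U/III-2 un II-2×II-1: Uu
⇒ U over [I-1,I-2,II-1,II-2,III-1,III-2]: 3 consistent

II-1 ∈ {EE Uu, Ee Uu}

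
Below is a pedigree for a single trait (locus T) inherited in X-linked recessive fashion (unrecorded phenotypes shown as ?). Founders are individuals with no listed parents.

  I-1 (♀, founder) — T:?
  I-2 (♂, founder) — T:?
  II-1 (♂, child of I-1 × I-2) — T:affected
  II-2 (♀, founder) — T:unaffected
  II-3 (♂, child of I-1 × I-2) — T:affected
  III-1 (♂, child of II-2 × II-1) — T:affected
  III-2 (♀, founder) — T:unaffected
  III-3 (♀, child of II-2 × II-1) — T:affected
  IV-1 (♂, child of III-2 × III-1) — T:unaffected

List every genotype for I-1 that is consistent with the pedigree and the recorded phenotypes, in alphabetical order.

T/I-1 ? ·: X^TX^t|X^tX^t
T/I-2 ? ·: X^TY|X^tY
T/II-1 aff I-1×I-2: X^tY
T/II-2 un ·: X^TX^t
T/II-3 aff I-1×I-2: X^tY
T/III-1 aff II-2×II-1: X^tY
T/III-2 un ·: X^TX^T|X^TX^t
T/III-3 aff II-2×II-1: X^tX^t
T/IV-1 un III-2×III-1: X^TY
⇒ T over [I-1,I-2,II-1,II-2,II-3,III-1,III-2,III-3,IV-1]: 8 consistent

I-1 ∈ {X^TX^t, X^tX^t}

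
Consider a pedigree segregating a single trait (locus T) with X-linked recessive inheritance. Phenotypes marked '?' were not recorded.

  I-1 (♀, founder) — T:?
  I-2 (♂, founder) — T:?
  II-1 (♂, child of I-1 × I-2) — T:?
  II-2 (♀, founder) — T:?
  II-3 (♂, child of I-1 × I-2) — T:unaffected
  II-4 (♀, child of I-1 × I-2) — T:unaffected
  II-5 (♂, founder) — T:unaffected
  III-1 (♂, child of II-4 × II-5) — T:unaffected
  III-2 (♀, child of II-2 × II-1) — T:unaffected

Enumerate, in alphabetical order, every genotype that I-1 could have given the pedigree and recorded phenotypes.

T/I-1 ? ·: X^TX^T|X^TX^t
T/I-2 ? ·: X^TY|X^tY
T/II-1 ? I-1×I-2: X^TY|X^tY
T/II-2 ? ·: X^TX^T|X^TX^t|X^tX^t
T/II-3 un I-1×I-2: X^TY
T/II-4 un I-1×I-2: X^TX^T|X^TX^t
T/II-5 un ·: X^TY
T/III-1 un II-4×II-5: X^TY
T/III-2 un II-2×II-1: X^TX^T|X^TX^t
⇒ T over [I-1,I-2,II-1,II-2,II-3,II-4,II-5,III-1,III-2]: 26 consistent

I-1 ∈ {X^TX^T, X^TX^t}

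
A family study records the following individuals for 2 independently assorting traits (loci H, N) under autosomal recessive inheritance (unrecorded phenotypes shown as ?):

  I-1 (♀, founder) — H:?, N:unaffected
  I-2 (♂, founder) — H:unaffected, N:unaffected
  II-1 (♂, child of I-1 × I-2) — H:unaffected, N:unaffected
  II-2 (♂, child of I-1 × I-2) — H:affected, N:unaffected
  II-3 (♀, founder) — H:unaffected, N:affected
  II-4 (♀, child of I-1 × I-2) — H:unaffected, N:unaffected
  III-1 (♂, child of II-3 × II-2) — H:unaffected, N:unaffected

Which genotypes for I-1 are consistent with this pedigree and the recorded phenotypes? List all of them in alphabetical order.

H/I-1 ? ·: Hh|hh
H/I-2 un ·: Hh
H/II-1 un I-1×I-2: HH|Hh
H/II-2 aff I-1×I-2: hh
H/II-3 un ·: HH|Hh
H/II-4 un I-1×I-2: HH|Hh
H/III-1 un II-3×II-2: Hh
⇒ H over [I-1,I-2,II-1,II-2,II-3,II-4,III-1]: 10 consistent
N/I-1 un ·: NN|Nn
N/I-2 un ·: NN|Nn
N/II-1 un I-1×I-2: NN|Nn
N/II-2 un I-1×I-2: NN|Nn
N/II-3 aff ·: nn
N/II-4 un I-1×I-2: NN|Nn
N/III-1 un II-3×II-2: Nn
⇒ N over [I-1,I-2,II-1,II-2,II-3,II-4,III-1]: 25 consistent

I-1 ∈ {Hh NN, Hh Nn, hh NN, hh Nn}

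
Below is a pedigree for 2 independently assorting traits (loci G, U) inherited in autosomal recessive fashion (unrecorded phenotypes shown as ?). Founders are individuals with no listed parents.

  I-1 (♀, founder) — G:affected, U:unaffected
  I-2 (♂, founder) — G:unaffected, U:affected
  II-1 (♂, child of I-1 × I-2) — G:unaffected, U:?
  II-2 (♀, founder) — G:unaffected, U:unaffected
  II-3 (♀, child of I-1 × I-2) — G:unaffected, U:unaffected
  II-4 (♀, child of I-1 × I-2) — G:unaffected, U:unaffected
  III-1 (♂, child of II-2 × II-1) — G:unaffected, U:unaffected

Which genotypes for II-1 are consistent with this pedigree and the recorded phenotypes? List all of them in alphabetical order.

II-1 ∈ {Gg Uu, Gg uu}

G/I-1 aff ·: gg
G/I-2 un ·: GG|Gg
G/II-1 un I-1×I-2: Gg
G/II-2 un ·: GG|Gg
G/II-3 un I-1×I-2: Gg
G/II-4 un I-1×I-2: Gg
G/III-1 un II-2×II-1: GG|Gg
⇒ G over [I-1,I-2,II-1,II-2,II-3,II-4,III-1]: 8 consistent
U/I-1 un ·: UU|Uu
U/I-2 aff ·: uu
U/II-1 ? I-1×I-2: Uu|uu
U/II-2 un ·: UU|Uu
U/II-3 un I-1×I-2: Uu
U/II-4 un I-1×I-2: Uu
U/III-1 un II-2×II-1: UU|Uu
⇒ U over [I-1,I-2,II-1,II-2,II-3,II-4,III-1]: 10 consistent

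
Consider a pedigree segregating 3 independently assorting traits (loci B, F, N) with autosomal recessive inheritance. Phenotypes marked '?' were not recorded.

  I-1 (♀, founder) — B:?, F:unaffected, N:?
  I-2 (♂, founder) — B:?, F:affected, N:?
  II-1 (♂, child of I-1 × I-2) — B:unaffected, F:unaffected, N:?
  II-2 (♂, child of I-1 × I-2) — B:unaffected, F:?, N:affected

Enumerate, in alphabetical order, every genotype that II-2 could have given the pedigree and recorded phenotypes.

B/I-1 ? ·: BB|Bb|bb
B/I-2 ? ·: BB|Bb|bb
B/II-1 un I-1×I-2: BB|Bb
B/II-2 un I-1×I-2: BB|Bb
⇒ B over [I-1,I-2,II-1,II-2]: 17 consistent
F/I-1 un ·: FF|Ff
F/I-2 aff ·: ff
F/II-1 un I-1×I-2: Ff
F/II-2 ? I-1×I-2: Ff|ff
⇒ F over [I-1,I-2,II-1,II-2]: 3 consistent
N/I-1 ? ·: Nn|nn
N/I-2 ? ·: Nn|nn
N/II-1 ? I-1×I-2: NN|Nn|nn
N/II-2 aff I-1×I-2: nn
⇒ N over [I-1,I-2,II-1,II-2]: 8 consistent

II-2 ∈ {BB Ff nn, BB ff nn, Bb Ff nn, Bb ff nn}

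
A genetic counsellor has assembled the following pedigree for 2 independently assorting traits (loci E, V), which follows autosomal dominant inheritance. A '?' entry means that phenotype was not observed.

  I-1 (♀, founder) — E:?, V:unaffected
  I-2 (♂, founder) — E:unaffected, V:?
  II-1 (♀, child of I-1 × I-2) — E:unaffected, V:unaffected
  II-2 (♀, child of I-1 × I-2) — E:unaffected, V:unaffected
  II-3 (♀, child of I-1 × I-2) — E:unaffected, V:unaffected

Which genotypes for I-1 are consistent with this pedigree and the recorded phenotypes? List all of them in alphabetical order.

I-1 ∈ {Ee vv, ee vv}

E/I-1 ? ·: ee|Ee
E/I-2 un ·: ee
E/II-1 un I-1×I-2: ee
E/II-2 un I-1×I-2: ee
E/II-3 un I-1×I-2: ee
⇒ E over [I-1,I-2,II-1,II-2,II-3]: 2 consistent
V/I-1 un ·: vv
V/I-2 ? ·: vv|Vv
V/II-1 un I-1×I-2: vv
V/II-2 un I-1×I-2: vv
V/II-3 un I-1×I-2: vv
⇒ V over [I-1,I-2,II-1,II-2,II-3]: 2 consistent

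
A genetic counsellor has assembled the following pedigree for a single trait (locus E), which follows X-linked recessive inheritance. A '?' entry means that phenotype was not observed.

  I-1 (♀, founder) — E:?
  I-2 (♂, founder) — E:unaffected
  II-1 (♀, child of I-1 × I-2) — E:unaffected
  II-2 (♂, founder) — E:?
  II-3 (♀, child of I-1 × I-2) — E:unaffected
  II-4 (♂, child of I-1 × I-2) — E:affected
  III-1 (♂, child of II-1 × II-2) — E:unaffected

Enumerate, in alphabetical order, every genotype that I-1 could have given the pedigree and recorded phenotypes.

E/I-1 ? ·: X^EX^e|X^eX^e
E/I-2 un ·: X^EY
E/II-1 un I-1×I-2: X^EX^E|X^EX^e
E/II-2 ? ·: X^EY|X^eY
E/II-3 un I-1×I-2: X^EX^E|X^EX^e
E/II-4 aff I-1×I-2: X^eY
E/III-1 un II-1×II-2: X^EY
⇒ E over [I-1,I-2,II-1,II-2,II-3,II-4,III-1]: 10 consistent

I-1 ∈ {X^EX^e, X^eX^e}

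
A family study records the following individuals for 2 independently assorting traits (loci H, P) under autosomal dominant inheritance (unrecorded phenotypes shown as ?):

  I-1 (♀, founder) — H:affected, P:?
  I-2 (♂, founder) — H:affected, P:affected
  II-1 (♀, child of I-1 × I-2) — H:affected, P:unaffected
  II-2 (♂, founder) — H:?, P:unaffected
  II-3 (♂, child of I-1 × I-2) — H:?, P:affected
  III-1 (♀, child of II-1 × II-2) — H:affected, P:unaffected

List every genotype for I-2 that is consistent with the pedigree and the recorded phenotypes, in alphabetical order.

H/I-1 aff ·: Hh|HH
H/I-2 aff ·: Hh|HH
H/II-1 aff I-1×I-2: Hh|HH
H/II-2 ? ·: hh|Hh|HH
H/II-3 ? I-1×I-2: hh|Hh|HH
H/III-1 aff II-1×II-2: Hh|HH
⇒ H over [I-1,I-2,II-1,II-2,II-3,III-1]: 67 consistent
P/I-1 ? ·: pp|Pp
P/I-2 aff ·: Pp
P/II-1 un I-1×I-2: pp
P/II-2 un ·: pp
P/II-3 aff I-1×I-2: Pp|PP
P/III-1 un II-1×II-2: pp
⇒ P over [I-1,I-2,II-1,II-2,II-3,III-1]: 3 consistent

I-2 ∈ {HH Pp, Hh Pp}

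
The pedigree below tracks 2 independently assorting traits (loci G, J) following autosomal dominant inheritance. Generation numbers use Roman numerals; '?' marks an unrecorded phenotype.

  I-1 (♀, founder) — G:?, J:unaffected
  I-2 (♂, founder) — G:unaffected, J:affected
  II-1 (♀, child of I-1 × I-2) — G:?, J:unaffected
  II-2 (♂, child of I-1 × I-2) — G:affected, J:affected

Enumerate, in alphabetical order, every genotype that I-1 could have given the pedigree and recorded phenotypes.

G/I-1 ? ·: Gg|GG
G/I-2 un ·: gg
G/II-1 ? I-1×I-2: gg|Gg
G/II-2 aff I-1×I-2: Gg
⇒ G over [I-1,I-2,II-1,II-2]: 3 consistent
J/I-1 un ·: jj
J/I-2 aff ·: Jj
J/II-1 un I-1×I-2: jj
J/II-2 aff I-1×I-2: Jj
⇒ J over [I-1,I-2,II-1,II-2]: 1 consistent

I-1 ∈ {GG jj, Gg jj}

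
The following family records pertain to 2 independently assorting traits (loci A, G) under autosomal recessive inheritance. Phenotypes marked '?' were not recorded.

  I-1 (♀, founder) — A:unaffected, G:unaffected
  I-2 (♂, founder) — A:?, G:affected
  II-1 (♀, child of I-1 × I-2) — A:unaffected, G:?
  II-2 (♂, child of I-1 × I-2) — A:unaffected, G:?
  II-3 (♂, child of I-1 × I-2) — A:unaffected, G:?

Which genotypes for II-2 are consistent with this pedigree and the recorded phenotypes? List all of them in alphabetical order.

II-2 ∈ {AA Gg, AA gg, Aa Gg, Aa gg}

A/I-1 un ·: AA|Aa
A/I-2 ? ·: AA|Aa|aa
A/II-1 un I-1×I-2: AA|Aa
A/II-2 un I-1×I-2: AA|Aa
A/II-3 un I-1×I-2: AA|Aa
⇒ A over [I-1,I-2,II-1,II-2,II-3]: 27 consistent
G/I-1 un ·: GG|Gg
G/I-2 aff ·: gg
G/II-1 ? I-1×I-2: Gg|gg
G/II-2 ? I-1×I-2: Gg|gg
G/II-3 ? I-1×I-2: Gg|gg
⇒ G over [I-1,I-2,II-1,II-2,II-3]: 9 consistent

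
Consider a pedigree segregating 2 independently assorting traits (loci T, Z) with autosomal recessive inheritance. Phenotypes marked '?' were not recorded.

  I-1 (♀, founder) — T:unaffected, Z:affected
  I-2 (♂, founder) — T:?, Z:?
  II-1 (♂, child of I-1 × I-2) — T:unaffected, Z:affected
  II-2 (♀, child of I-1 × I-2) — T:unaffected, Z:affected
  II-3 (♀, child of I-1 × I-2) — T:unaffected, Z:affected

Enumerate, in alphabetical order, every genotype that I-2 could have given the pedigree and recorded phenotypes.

T/I-1 un ·: TT|Tt
T/I-2 ? ·: TT|Tt|tt
T/II-1 un I-1×I-2: TT|Tt
T/II-2 un I-1×I-2: TT|Tt
T/II-3 un I-1×I-2: TT|Tt
⇒ T over [I-1,I-2,II-1,II-2,II-3]: 27 consistent
Z/I-1 aff ·: zz
Z/I-2 ? ·: Zz|zz
Z/II-1 aff I-1×I-2: zz
Z/II-2 aff I-1×I-2: zz
Z/II-3 aff I-1×I-2: zz
⇒ Z over [I-1,I-2,II-1,II-2,II-3]: 2 consistent

I-2 ∈ {TT Zz, TT zz, Tt Zz, Tt zz, tt Zz, tt zz}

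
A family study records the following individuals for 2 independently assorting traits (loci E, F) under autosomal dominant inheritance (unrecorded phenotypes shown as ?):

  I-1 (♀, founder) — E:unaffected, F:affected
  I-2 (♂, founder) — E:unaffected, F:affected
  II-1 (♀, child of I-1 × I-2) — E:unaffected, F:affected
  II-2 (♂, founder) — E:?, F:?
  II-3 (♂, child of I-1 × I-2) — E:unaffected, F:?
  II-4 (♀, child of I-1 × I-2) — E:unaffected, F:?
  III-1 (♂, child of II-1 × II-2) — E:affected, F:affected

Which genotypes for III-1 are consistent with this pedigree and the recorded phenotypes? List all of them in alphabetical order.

III-1 ∈ {Ee FF, Ee Ff}

E/I-1 un ·: ee
E/I-2 un ·: ee
E/II-1 un I-1×I-2: ee
E/II-2 ? ·: Ee|EE
E/II-3 un I-1×I-2: ee
E/II-4 un I-1×I-2: ee
E/III-1 aff II-1×II-2: Ee
⇒ E over [I-1,I-2,II-1,II-2,II-3,II-4,III-1]: 2 consistent
F/I-1 aff ·: Ff|FF
F/I-2 aff ·: Ff|FF
F/II-1 aff I-1×I-2: Ff|FF
F/II-2 ? ·: ff|Ff|FF
F/II-3 ? I-1×I-2: ff|Ff|FF
F/II-4 ? I-1×I-2: ff|Ff|FF
F/III-1 aff II-1×II-2: Ff|FF
⇒ F over [I-1,I-2,II-1,II-2,II-3,II-4,III-1]: 157 consistent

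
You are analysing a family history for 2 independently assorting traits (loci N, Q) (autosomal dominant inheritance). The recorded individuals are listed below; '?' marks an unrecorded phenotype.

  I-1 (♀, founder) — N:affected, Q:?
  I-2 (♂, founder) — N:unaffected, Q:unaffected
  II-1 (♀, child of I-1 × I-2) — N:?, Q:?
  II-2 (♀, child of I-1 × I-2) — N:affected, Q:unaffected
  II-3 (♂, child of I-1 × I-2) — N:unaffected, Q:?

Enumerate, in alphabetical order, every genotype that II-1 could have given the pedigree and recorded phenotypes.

N/I-1 aff ·: Nn
N/I-2 un ·: nn
N/II-1 ? I-1×I-2: nn|Nn
N/II-2 aff I-1×I-2: Nn
N/II-3 un I-1×I-2: nn
⇒ N over [I-1,I-2,II-1,II-2,II-3]: 2 consistent
Q/I-1 ? ·: qq|Qq
Q/I-2 un ·: qq
Q/II-1 ? I-1×I-2: qq|Qq
Q/II-2 un I-1×I-2: qq
Q/II-3 ? I-1×I-2: qq|Qq
⇒ Q over [I-1,I-2,II-1,II-2,II-3]: 5 consistent

II-1 ∈ {Nn Qq, Nn qq, nn Qq, nn qq}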